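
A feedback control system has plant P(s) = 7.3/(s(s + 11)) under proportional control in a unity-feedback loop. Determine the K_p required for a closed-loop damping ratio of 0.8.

Closed-loop characteristic equation: s² + 11s + K_p·7.3 = 0.
So ω_n = √(7.3K_p) and 2ζω_n = 11, giving ζ = 11/(2√(7.3K_p)).
Setting ζ = 0.8: √(7.3K_p) = 11/(2·0.8) = 6.875, so K_p = 47.27/7.3 = 6.47.

K_p = 6.47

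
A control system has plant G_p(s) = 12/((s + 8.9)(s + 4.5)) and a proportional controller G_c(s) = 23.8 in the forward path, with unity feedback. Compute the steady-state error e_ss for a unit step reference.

The loop is type 0. Static position error constant K_pos = G_c(0)·G_p(0) = 23.8·0.2996 = 7.131.
Steady-state error to a unit step: e_ss = 1/(1+K_pos) = 1/8.131 = 0.123.

0.123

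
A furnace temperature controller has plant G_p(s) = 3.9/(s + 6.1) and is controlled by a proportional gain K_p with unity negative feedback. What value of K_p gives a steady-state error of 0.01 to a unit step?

K_p = 155

Steady-state error for a unit step on this type-0 loop is 1/(1 + K_p·G_p(0)).
G_p(0) = 0.6393. Require 1/(1 + K_p·0.6393) = 0.01, so 1 + 0.6393·K_p = 100.
K_p = (100 − 1)/0.6393 = 155.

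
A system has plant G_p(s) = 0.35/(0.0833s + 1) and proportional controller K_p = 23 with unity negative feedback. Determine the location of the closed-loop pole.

Closed loop: T(s) = K_p·G_p/(1+K_p·G_p) = 8.05/(0.0833s + 1 + 8.05), with pole at s = −(1 + 8.05)/0.0833 = −108.6.

s = -108.6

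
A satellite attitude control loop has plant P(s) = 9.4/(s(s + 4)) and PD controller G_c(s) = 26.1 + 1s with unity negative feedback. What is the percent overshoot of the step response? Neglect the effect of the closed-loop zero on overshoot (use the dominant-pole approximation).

Forward path: (26.1 + 1s)·9.4/(s(s+4)). The closed-loop characteristic equation is s² + (4 + 9.4·1)s + 9.4·26.1 = 0.
That is s² + 13.4s + 245.3 = 0, so ω_n = 15.66 rad/s and ζ = 13.4/(2·15.66) = 0.4278.
%OS = 100·exp(−πζ/√(1−ζ²)) = 22.6%.

22.6%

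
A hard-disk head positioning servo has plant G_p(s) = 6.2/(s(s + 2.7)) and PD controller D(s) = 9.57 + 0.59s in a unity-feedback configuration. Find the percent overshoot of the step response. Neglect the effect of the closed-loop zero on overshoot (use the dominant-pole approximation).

Forward path: (9.57 + 0.59s)·6.2/(s(s+2.7)). The closed-loop characteristic equation is s² + (2.7 + 6.2·0.59)s + 6.2·9.57 = 0.
That is s² + 6.358s + 59.33 = 0, so ω_n = 7.703 rad/s and ζ = 6.358/(2·7.703) = 0.4127.
%OS = 100·exp(−πζ/√(1−ζ²)) = 24.1%.

24.1%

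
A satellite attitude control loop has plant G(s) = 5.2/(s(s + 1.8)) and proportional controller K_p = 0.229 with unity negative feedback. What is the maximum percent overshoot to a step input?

1.02%

The closed-loop denominator s² + 1.8s + 1.191 gives ω_n = √1.191 = 1.091 and ζ = 1.8/(2ω_n) = 0.8248.
%OS = 100·exp(−πζ/√(1−ζ²)) = 100·exp(−π·0.8248/√0.3198) = 1.02%.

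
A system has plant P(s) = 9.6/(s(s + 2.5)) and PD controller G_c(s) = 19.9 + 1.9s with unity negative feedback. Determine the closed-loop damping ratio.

Forward path: (19.9 + 1.9s)·9.6/(s(s+2.5)). The closed-loop characteristic equation is s² + (2.5 + 9.6·1.9)s + 9.6·19.9 = 0.
That is s² + 20.74s + 191 = 0, so ω_n = 13.82 rad/s and ζ = 20.74/(2·13.82) = 0.7503.

ζ = 0.75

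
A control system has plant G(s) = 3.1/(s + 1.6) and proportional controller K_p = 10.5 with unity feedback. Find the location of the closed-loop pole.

Closed-loop transfer function: T(s) = K_p·G(s)/(1 + K_p·G(s)) = 32.55/(s + 1.6 + 32.55) = 32.55/(s + 34.15).
The closed-loop pole is at s = −34.15.

s = -34.15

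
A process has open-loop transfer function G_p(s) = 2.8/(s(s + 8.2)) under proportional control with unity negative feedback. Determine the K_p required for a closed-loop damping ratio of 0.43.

Closed-loop characteristic equation: s² + 8.2s + K_p·2.8 = 0.
So ω_n = √(2.8K_p) and 2ζω_n = 8.2, giving ζ = 8.2/(2√(2.8K_p)).
Setting ζ = 0.43: √(2.8K_p) = 8.2/(2·0.43) = 9.535, so K_p = 90.91/2.8 = 32.5.

K_p = 32.5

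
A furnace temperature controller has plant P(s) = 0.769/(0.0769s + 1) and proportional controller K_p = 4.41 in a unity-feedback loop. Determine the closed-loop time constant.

Closed loop: T(s) = K_p·P/(1+K_p·P) = 3.391/(0.0769s + 1 + 3.391), with pole at s = −(1 + 3.391)/0.0769 = −57.1.
Closed-loop time constant τ = 1/57.1 = 0.0175 s.

τ = 0.0175 s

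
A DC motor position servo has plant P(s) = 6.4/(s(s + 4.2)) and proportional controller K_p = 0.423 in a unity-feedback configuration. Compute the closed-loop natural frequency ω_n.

ω_n = 1.65 rad/s

The closed-loop denominator is s(s+4.2) + 0.423·6.4 = s² + 4.2s + 2.707.
So ω_n² = 2.707 ⇒ ω_n = 1.645 rad/s, and ζ = 4.2/(2ω_n) = 1.28.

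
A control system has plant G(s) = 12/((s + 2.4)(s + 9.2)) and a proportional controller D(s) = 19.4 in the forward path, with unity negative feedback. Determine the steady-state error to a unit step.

0.0866

The loop is type 0. Static position error constant K_pos = D(0)·G(0) = 19.4·0.5435 = 10.54.
Steady-state error to a unit step: e_ss = 1/(1+K_pos) = 1/11.54 = 0.0866.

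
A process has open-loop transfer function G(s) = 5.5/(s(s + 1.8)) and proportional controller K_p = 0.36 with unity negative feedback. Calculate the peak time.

T_p = 2.9 s

From 1 + K_pG(s) = 0: s² + 1.8s + 1.98 = 0 ⇒ ω_n = 1.407, ζ = 0.6396.
Damped frequency ω_d = ω_n√(1−ζ²) = 1.082 rad/s, so peak time T_p = π/ω_d = 2.9 s.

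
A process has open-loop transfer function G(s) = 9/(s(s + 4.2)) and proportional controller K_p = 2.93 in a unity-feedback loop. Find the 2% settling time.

The closed-loop denominator s² + 4.2s + 26.37 gives ω_n = √26.37 = 5.135 and ζ = 4.2/(2ω_n) = 0.4089.
2% settling time T_s ≈ 4/(ζω_n) = 4/2.1 = 1.9 s.

T_s ≈ 1.9 s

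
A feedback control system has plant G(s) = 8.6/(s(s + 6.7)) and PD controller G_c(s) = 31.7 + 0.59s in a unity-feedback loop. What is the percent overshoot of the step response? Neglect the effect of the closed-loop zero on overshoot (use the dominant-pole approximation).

30.2%

Forward path: (31.7 + 0.59s)·8.6/(s(s+6.7)). The closed-loop characteristic equation is s² + (6.7 + 8.6·0.59)s + 8.6·31.7 = 0.
That is s² + 11.77s + 272.6 = 0, so ω_n = 16.51 rad/s and ζ = 11.77/(2·16.51) = 0.3565.
%OS = 100·exp(−πζ/√(1−ζ²)) = 30.2%.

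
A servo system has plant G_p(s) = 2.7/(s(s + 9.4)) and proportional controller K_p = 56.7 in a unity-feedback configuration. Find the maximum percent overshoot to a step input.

27.5%

The closed-loop denominator s² + 9.4s + 153.1 gives ω_n = √153.1 = 12.37 and ζ = 9.4/(2ω_n) = 0.3799.
%OS = 100·exp(−πζ/√(1−ζ²)) = 100·exp(−π·0.3799/√0.8557) = 27.5%.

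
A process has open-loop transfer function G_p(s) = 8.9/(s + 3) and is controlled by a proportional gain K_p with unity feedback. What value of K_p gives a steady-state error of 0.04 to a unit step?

K_p = 8.09

The loop is type 0, so e_ss(step) = 1/(1 + K_pos) with K_pos = K_p·G_p(0).
G_p(0) = 2.967. Require 1/(1 + K_p·2.967) = 0.04, so 1 + 2.967·K_p = 25.
K_p = (25 − 1)/2.967 = 8.09.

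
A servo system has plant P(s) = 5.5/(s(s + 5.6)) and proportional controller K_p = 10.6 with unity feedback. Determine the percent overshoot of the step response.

29%

From 1 + K_pP(s) = 0: s² + 5.6s + 58.3 = 0 ⇒ ω_n = 7.635, ζ = 0.3667.
%OS = 100·exp(−πζ/√(1−ζ²)) = 100·exp(−π·0.3667/√0.8655) = 29%.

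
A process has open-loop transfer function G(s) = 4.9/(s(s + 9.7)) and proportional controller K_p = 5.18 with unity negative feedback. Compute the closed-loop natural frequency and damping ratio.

1 + K_p·G(s) = 0 gives s² + 9.7s + 25.38 = 0.
Matching s² + 2ζω_n s + ω_n²: ω_n = √25.38 = 5.038 rad/s and 2ζω_n = 9.7, so ζ = 9.7/(2·5.038) = 0.963.

ω_n = 5.04 rad/s, ζ = 0.963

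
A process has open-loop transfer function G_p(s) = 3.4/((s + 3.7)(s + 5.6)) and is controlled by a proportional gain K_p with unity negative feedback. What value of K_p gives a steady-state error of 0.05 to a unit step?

For a type-0 loop with proportional control, e_ss = 1/(1 + K_p·G_p(0)).
G_p(0) = 0.1641. Require 1/(1 + K_p·0.1641) = 0.05, so 1 + 0.1641·K_p = 20.
K_p = (20 − 1)/0.1641 = 116.

K_p = 116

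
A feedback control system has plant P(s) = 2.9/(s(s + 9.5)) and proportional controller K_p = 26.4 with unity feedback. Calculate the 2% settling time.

T_s ≈ 0.842 s

The closed-loop denominator s² + 9.5s + 76.56 gives ω_n = √76.56 = 8.75 and ζ = 9.5/(2ω_n) = 0.5429.
2% settling time T_s ≈ 4/(ζω_n) = 4/4.75 = 0.842 s.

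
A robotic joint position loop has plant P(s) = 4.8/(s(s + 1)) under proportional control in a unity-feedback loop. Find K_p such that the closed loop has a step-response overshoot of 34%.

K_p = 0.494

From %OS = 100·exp(−πζ/√(1−ζ²)) = 34%, ζ = −ln(0.34)/√(π²+ln²(0.34)) = 0.3248.
Characteristic equation s² + 1s + 4.8K_p = 0 gives ζ = 1/(2√(4.8K_p)).
Setting ζ = 0.3248: √(4.8K_p) = 1/(2·0.3248) = 1.54, so K_p = 2.37/4.8 = 0.494.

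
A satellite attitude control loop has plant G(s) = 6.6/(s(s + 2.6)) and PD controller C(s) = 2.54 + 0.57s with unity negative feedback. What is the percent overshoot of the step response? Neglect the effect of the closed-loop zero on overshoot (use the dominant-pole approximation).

Forward path: (2.54 + 0.57s)·6.6/(s(s+2.6)). The closed-loop characteristic equation is s² + (2.6 + 6.6·0.57)s + 6.6·2.54 = 0.
That is s² + 6.362s + 16.76 = 0, so ω_n = 4.094 rad/s and ζ = 6.362/(2·4.094) = 0.7769.
%OS = 100·exp(−πζ/√(1−ζ²)) = 2.07%.

2.07%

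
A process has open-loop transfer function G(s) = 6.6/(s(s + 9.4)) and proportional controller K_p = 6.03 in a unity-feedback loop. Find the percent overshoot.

2.99%

From 1 + K_pG(s) = 0: s² + 9.4s + 39.8 = 0 ⇒ ω_n = 6.309, ζ = 0.745.
%OS = 100·exp(−πζ/√(1−ζ²)) = 100·exp(−π·0.745/√0.4449) = 2.99%.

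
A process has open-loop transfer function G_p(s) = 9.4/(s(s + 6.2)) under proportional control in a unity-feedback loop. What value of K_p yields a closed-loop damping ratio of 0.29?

K_p = 12.2

Closed-loop characteristic equation: s² + 6.2s + K_p·9.4 = 0.
So ω_n = √(9.4K_p) and 2ζω_n = 6.2, giving ζ = 6.2/(2√(9.4K_p)).
Setting ζ = 0.29: √(9.4K_p) = 6.2/(2·0.29) = 10.69, so K_p = 114.3/9.4 = 12.2.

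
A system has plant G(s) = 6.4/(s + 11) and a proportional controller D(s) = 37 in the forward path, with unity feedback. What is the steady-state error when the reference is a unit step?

0.0444

The loop is type 0. Static position error constant K_pos = D(0)·G(0) = 37·0.5818 = 21.53.
Steady-state error to a unit step: e_ss = 1/(1+K_pos) = 1/22.53 = 0.0444.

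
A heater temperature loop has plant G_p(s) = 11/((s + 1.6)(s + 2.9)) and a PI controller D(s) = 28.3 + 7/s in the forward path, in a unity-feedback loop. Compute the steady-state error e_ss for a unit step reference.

The open loop D(s)G_p(s) has a pole at the origin (type 1), so the static position error constant is infinite and e_ss = 1/(1+∞) = 0.

0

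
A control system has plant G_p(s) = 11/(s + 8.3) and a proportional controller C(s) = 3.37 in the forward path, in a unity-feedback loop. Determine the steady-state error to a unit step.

0.183

The loop is type 0. Static position error constant K_pos = C(0)·G_p(0) = 3.37·1.325 = 4.466.
Steady-state error to a unit step: e_ss = 1/(1+K_pos) = 1/5.466 = 0.183.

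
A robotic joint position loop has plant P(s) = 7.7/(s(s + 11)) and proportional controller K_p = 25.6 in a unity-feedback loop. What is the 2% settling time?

T_s ≈ 0.727 s

The closed-loop denominator s² + 11s + 197.1 gives ω_n = √197.1 = 14.04 and ζ = 11/(2ω_n) = 0.3917.
2% settling time T_s ≈ 4/(ζω_n) = 4/5.5 = 0.727 s.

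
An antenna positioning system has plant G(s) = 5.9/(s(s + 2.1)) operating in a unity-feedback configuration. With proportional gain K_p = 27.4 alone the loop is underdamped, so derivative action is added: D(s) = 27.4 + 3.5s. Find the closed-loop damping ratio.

ζ = 0.895

Forward path: (27.4 + 3.5s)·5.9/(s(s+2.1)). The closed-loop characteristic equation is s² + (2.1 + 5.9·3.5)s + 5.9·27.4 = 0.
That is s² + 22.75s + 161.7 = 0, so ω_n = 12.71 rad/s and ζ = 22.75/(2·12.71) = 0.8946.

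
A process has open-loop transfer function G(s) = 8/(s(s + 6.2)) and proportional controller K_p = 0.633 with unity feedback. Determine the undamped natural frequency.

With unity feedback the closed-loop characteristic equation is s² + 6.2s + 0.633·8 = s² + 6.2s + 5.064 = 0.
So ω_n² = 5.064 ⇒ ω_n = 2.25 rad/s, and ζ = 6.2/(2ω_n) = 1.38.

ω_n = 2.25 rad/s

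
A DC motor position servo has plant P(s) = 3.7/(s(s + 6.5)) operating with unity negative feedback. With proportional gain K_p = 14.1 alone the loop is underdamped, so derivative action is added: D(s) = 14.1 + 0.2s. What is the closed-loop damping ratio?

Forward path: (14.1 + 0.2s)·3.7/(s(s+6.5)). The closed-loop characteristic equation is s² + (6.5 + 3.7·0.2)s + 3.7·14.1 = 0.
That is s² + 7.24s + 52.17 = 0, so ω_n = 7.223 rad/s and ζ = 7.24/(2·7.223) = 0.5012.

ζ = 0.501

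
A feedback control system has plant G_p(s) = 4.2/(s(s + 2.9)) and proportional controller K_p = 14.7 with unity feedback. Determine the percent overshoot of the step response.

55.4%

From 1 + K_pG_p(s) = 0: s² + 2.9s + 61.74 = 0 ⇒ ω_n = 7.857, ζ = 0.1845.
%OS = 100·exp(−πζ/√(1−ζ²)) = 100·exp(−π·0.1845/√0.9659) = 55.4%.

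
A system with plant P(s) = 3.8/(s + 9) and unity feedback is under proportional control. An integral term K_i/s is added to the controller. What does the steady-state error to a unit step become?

0

Adding integral action puts a pole at s = 0 in the forward path, raising the system type to 1; a type-1 loop has zero steady-state error to a step.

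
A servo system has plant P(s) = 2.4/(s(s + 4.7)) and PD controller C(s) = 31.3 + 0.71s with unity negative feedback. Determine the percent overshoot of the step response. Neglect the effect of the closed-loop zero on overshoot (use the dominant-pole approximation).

Forward path: (31.3 + 0.71s)·2.4/(s(s+4.7)). The closed-loop characteristic equation is s² + (4.7 + 2.4·0.71)s + 2.4·31.3 = 0.
That is s² + 6.404s + 75.12 = 0, so ω_n = 8.667 rad/s and ζ = 6.404/(2·8.667) = 0.3694.
%OS = 100·exp(−πζ/√(1−ζ²)) = 28.7%.

28.7%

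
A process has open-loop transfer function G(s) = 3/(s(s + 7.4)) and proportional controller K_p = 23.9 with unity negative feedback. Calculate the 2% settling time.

From 1 + K_pG(s) = 0: s² + 7.4s + 71.7 = 0 ⇒ ω_n = 8.468, ζ = 0.437.
2% settling time T_s ≈ 4/(ζω_n) = 4/3.7 = 1.08 s.

T_s ≈ 1.08 s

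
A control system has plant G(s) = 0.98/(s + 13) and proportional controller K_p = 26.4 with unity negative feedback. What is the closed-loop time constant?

Closed-loop transfer function: T(s) = K_p·G(s)/(1 + K_p·G(s)) = 25.87/(s + 13 + 25.87) = 25.87/(s + 38.87).
Time constant τ = 1/38.87 = 0.0257 s.

τ = 0.0257 s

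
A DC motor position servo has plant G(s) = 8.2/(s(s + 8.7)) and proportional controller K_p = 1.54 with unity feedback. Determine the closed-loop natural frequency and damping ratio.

ω_n = 3.55 rad/s, ζ = 1.22

With unity feedback the closed-loop characteristic equation is s² + 8.7s + 1.54·8.2 = s² + 8.7s + 12.63 = 0.
So ω_n² = 12.63 ⇒ ω_n = 3.554 rad/s, and ζ = 8.7/(2ω_n) = 1.22.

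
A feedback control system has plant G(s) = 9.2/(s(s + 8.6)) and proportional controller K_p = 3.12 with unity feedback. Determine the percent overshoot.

1.46%

Closed-loop characteristic equation: s² + 8.6s + 28.7 = 0, so ω_n = 5.358 rad/s and ζ = 8.6/(2·5.358) = 0.8026.
%OS = 100·exp(−πζ/√(1−ζ²)) = 100·exp(−π·0.8026/√0.3558) = 1.46%.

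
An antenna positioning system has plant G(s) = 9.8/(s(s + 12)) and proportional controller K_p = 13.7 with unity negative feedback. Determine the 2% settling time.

T_s ≈ 0.667 s

The closed-loop denominator s² + 12s + 134.3 gives ω_n = √134.3 = 11.59 and ζ = 12/(2ω_n) = 0.5178.
2% settling time T_s ≈ 4/(ζω_n) = 4/6 = 0.667 s.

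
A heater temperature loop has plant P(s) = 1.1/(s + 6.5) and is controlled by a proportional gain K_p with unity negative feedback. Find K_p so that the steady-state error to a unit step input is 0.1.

K_p = 53.2

For a type-0 loop with proportional control, e_ss = 1/(1 + K_p·P(0)).
P(0) = 0.1692. Require 1/(1 + K_p·0.1692) = 0.1, so 1 + 0.1692·K_p = 10.
K_p = (10 − 1)/0.1692 = 53.2.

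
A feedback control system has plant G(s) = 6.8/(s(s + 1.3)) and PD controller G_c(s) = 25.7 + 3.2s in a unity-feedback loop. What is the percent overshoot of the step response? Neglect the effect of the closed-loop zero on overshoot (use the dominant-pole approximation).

0.369%

Forward path: (25.7 + 3.2s)·6.8/(s(s+1.3)). The closed-loop characteristic equation is s² + (1.3 + 6.8·3.2)s + 6.8·25.7 = 0.
That is s² + 23.06s + 174.8 = 0, so ω_n = 13.22 rad/s and ζ = 23.06/(2·13.22) = 0.8722.
%OS = 100·exp(−πζ/√(1−ζ²)) = 0.369%.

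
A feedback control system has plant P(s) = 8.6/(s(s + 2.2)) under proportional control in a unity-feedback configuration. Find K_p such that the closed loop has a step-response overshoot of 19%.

From %OS = 100·exp(−πζ/√(1−ζ²)) = 19%, ζ = −ln(0.19)/√(π²+ln²(0.19)) = 0.4673.
Characteristic equation s² + 2.2s + 8.6K_p = 0 gives ζ = 2.2/(2√(8.6K_p)).
Setting ζ = 0.4673: √(8.6K_p) = 2.2/(2·0.4673) = 2.354, so K_p = 5.54/8.6 = 0.644.

K_p = 0.644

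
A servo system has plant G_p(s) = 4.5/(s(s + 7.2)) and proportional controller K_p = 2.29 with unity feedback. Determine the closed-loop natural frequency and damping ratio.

ω_n = 3.21 rad/s, ζ = 1.12

The closed-loop denominator is s(s+7.2) + 2.29·4.5 = s² + 7.2s + 10.3.
Matching s² + 2ζω_n s + ω_n²: ω_n = √10.3 = 3.21 rad/s and 2ζω_n = 7.2, so ζ = 7.2/(2·3.21) = 1.12.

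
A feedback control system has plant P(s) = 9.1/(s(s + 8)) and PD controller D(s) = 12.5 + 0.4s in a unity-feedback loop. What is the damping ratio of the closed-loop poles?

Forward path: (12.5 + 0.4s)·9.1/(s(s+8)). The closed-loop characteristic equation is s² + (8 + 9.1·0.4)s + 9.1·12.5 = 0.
That is s² + 11.64s + 113.8 = 0, so ω_n = 10.67 rad/s and ζ = 11.64/(2·10.67) = 0.5457.

ζ = 0.546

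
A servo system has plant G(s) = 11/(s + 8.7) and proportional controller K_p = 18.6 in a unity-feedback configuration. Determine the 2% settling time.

T_s ≈ 0.0188 s

Closed-loop transfer function: T(s) = K_p·G(s)/(1 + K_p·G(s)) = 204.6/(s + 8.7 + 204.6) = 204.6/(s + 213.3).
Time constant τ = 1/213.3 = 0.004688 s, so the 2% settling time is about 4τ = 0.0188 s.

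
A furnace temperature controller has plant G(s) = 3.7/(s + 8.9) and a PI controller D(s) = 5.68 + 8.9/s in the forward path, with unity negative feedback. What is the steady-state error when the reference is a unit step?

0

The open loop D(s)G(s) has a pole at the origin (type 1), so the static position error constant is infinite and e_ss = 1/(1+∞) = 0.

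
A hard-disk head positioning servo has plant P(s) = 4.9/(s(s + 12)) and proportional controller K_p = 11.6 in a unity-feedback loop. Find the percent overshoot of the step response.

1.61%

From 1 + K_pP(s) = 0: s² + 12s + 56.84 = 0 ⇒ ω_n = 7.539, ζ = 0.7958.
%OS = 100·exp(−πζ/√(1−ζ²)) = 100·exp(−π·0.7958/√0.3666) = 1.61%.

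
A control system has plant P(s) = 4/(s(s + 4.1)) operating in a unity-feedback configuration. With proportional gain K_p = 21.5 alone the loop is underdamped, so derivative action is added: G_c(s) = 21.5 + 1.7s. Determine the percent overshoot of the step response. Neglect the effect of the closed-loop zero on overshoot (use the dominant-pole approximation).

Forward path: (21.5 + 1.7s)·4/(s(s+4.1)). The closed-loop characteristic equation is s² + (4.1 + 4·1.7)s + 4·21.5 = 0.
That is s² + 10.9s + 86 = 0, so ω_n = 9.274 rad/s and ζ = 10.9/(2·9.274) = 0.5877.
%OS = 100·exp(−πζ/√(1−ζ²)) = 10.2%.

10.2%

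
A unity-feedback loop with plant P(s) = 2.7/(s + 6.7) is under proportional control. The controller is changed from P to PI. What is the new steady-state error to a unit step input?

0

The integrator makes K_pos = lim_{s→0} C(s)G(s) infinite, so e_ss = 1/(1+K_pos) = 0.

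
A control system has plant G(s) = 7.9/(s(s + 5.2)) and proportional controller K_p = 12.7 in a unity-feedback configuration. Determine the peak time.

Closed-loop characteristic equation: s² + 5.2s + 100.3 = 0, so ω_n = 10.02 rad/s and ζ = 5.2/(2·10.02) = 0.2596.
Damped frequency ω_d = ω_n√(1−ζ²) = 9.673 rad/s, so peak time T_p = π/ω_d = 0.325 s.

T_p = 0.325 s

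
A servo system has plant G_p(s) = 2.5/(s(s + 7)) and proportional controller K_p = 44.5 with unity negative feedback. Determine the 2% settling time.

T_s ≈ 1.14 s

From 1 + K_pG_p(s) = 0: s² + 7s + 111.2 = 0 ⇒ ω_n = 10.55, ζ = 0.3318.
2% settling time T_s ≈ 4/(ζω_n) = 4/3.5 = 1.14 s.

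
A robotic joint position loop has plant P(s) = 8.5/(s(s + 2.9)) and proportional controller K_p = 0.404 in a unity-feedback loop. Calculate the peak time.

From 1 + K_pP(s) = 0: s² + 2.9s + 3.434 = 0 ⇒ ω_n = 1.853, ζ = 0.7825.
Damped frequency ω_d = ω_n√(1−ζ²) = 1.154 rad/s, so peak time T_p = π/ω_d = 2.72 s.

T_p = 2.72 s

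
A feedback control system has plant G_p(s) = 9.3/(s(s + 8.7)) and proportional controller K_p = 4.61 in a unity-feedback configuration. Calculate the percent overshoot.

The closed-loop denominator s² + 8.7s + 42.87 gives ω_n = √42.87 = 6.548 and ζ = 8.7/(2ω_n) = 0.6644.
%OS = 100·exp(−πζ/√(1−ζ²)) = 100·exp(−π·0.6644/√0.5586) = 6.13%.

6.13%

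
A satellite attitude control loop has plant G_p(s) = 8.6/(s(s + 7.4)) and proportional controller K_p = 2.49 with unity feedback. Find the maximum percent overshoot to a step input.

1.53%

The closed-loop denominator s² + 7.4s + 21.41 gives ω_n = √21.41 = 4.628 and ζ = 7.4/(2ω_n) = 0.7996.
%OS = 100·exp(−πζ/√(1−ζ²)) = 100·exp(−π·0.7996/√0.3607) = 1.53%.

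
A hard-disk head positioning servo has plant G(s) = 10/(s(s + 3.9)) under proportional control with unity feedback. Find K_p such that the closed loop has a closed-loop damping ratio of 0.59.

K_p = 1.09

Closed-loop characteristic equation: s² + 3.9s + K_p·10 = 0.
So ω_n = √(10K_p) and 2ζω_n = 3.9, giving ζ = 3.9/(2√(10K_p)).
Setting ζ = 0.59: √(10K_p) = 3.9/(2·0.59) = 3.305, so K_p = 10.92/10 = 1.09.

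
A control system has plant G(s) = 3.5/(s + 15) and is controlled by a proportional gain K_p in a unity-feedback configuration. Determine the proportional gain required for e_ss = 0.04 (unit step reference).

K_p = 103

The loop is type 0, so e_ss(step) = 1/(1 + K_pos) with K_pos = K_p·G(0).
G(0) = 0.2333. Require 1/(1 + K_p·0.2333) = 0.04, so 1 + 0.2333·K_p = 25.
K_p = (25 − 1)/0.2333 = 103.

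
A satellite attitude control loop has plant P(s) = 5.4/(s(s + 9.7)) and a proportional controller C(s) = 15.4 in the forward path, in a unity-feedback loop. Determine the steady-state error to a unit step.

0

The open loop C(s)P(s) has a pole at the origin (type 1), so the static position error constant is infinite and e_ss = 1/(1+∞) = 0.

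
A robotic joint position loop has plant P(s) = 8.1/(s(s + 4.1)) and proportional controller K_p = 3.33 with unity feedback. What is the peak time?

T_p = 0.658 s

From 1 + K_pP(s) = 0: s² + 4.1s + 26.97 = 0 ⇒ ω_n = 5.194, ζ = 0.3947.
Damped frequency ω_d = ω_n√(1−ζ²) = 4.772 rad/s, so peak time T_p = π/ω_d = 0.658 s.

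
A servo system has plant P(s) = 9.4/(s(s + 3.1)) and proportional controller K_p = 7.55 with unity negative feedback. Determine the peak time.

From 1 + K_pP(s) = 0: s² + 3.1s + 70.97 = 0 ⇒ ω_n = 8.424, ζ = 0.184.
Damped frequency ω_d = ω_n√(1−ζ²) = 8.281 rad/s, so peak time T_p = π/ω_d = 0.379 s.

T_p = 0.379 s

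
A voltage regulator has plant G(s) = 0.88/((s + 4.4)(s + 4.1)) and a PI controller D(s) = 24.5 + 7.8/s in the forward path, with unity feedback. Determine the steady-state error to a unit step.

0

The open loop D(s)G(s) has a pole at the origin (type 1), so the static position error constant is infinite and e_ss = 1/(1+∞) = 0.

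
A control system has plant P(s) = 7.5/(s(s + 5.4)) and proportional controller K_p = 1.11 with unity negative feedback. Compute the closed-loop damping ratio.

1 + K_p·P(s) = 0 gives s² + 5.4s + 8.325 = 0.
Matching s² + 2ζω_n s + ω_n²: ω_n = √8.325 = 2.885 rad/s and 2ζω_n = 5.4, so ζ = 5.4/(2·2.885) = 0.936.

ζ = 0.936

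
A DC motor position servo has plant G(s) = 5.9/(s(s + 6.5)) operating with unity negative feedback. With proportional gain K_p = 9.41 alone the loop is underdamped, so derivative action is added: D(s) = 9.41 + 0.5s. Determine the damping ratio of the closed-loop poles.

Forward path: (9.41 + 0.5s)·5.9/(s(s+6.5)). The closed-loop characteristic equation is s² + (6.5 + 5.9·0.5)s + 5.9·9.41 = 0.
That is s² + 9.45s + 55.52 = 0, so ω_n = 7.451 rad/s and ζ = 9.45/(2·7.451) = 0.6341.

ζ = 0.634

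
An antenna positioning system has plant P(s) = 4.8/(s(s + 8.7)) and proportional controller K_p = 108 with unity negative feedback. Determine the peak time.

The closed-loop denominator s² + 8.7s + 518.4 gives ω_n = √518.4 = 22.77 and ζ = 8.7/(2ω_n) = 0.1911.
Damped frequency ω_d = ω_n√(1−ζ²) = 22.35 rad/s, so peak time T_p = π/ω_d = 0.141 s.

T_p = 0.141 s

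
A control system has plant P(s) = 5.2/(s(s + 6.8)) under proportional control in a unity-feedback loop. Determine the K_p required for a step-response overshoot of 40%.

K_p = 28.4

From %OS = 100·exp(−πζ/√(1−ζ²)) = 40%, ζ = −ln(0.4)/√(π²+ln²(0.4)) = 0.28.
Characteristic equation s² + 6.8s + 5.2K_p = 0 gives ζ = 6.8/(2√(5.2K_p)).
Setting ζ = 0.28: √(5.2K_p) = 6.8/(2·0.28) = 12.14, so K_p = 147.5/5.2 = 28.4.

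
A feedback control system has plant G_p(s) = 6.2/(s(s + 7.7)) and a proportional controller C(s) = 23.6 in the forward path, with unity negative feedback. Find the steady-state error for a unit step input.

0

The open loop C(s)G_p(s) has a pole at the origin (type 1), so the static position error constant is infinite and e_ss = 1/(1+∞) = 0.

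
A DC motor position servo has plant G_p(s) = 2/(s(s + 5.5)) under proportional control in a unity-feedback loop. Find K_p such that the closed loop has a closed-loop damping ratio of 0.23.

Closed-loop characteristic equation: s² + 5.5s + K_p·2 = 0.
So ω_n = √(2K_p) and 2ζω_n = 5.5, giving ζ = 5.5/(2√(2K_p)).
Setting ζ = 0.23: √(2K_p) = 5.5/(2·0.23) = 11.96, so K_p = 143/2 = 71.5.

K_p = 71.5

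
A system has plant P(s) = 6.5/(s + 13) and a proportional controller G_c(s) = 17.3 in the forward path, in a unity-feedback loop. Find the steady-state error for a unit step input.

0.104

The loop is type 0. Static position error constant K_pos = G_c(0)·P(0) = 17.3·0.5 = 8.65.
Steady-state error to a unit step: e_ss = 1/(1+K_pos) = 1/9.65 = 0.104.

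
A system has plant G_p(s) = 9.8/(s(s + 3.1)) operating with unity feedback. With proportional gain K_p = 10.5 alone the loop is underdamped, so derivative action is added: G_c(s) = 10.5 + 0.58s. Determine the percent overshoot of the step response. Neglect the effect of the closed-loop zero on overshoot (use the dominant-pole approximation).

22.1%

Forward path: (10.5 + 0.58s)·9.8/(s(s+3.1)). The closed-loop characteristic equation is s² + (3.1 + 9.8·0.58)s + 9.8·10.5 = 0.
That is s² + 8.784s + 102.9 = 0, so ω_n = 10.14 rad/s and ζ = 8.784/(2·10.14) = 0.433.
%OS = 100·exp(−πζ/√(1−ζ²)) = 22.1%.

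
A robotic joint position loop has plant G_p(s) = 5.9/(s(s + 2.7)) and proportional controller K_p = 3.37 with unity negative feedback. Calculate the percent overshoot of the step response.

From 1 + K_pG_p(s) = 0: s² + 2.7s + 19.88 = 0 ⇒ ω_n = 4.459, ζ = 0.3028.
%OS = 100·exp(−πζ/√(1−ζ²)) = 100·exp(−π·0.3028/√0.9083) = 36.9%.

36.9%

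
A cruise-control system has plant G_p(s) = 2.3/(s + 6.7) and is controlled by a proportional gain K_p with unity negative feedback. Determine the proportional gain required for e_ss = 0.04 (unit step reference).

K_p = 69.9

For a type-0 loop with proportional control, e_ss = 1/(1 + K_p·G_p(0)).
G_p(0) = 0.3433. Require 1/(1 + K_p·0.3433) = 0.04, so 1 + 0.3433·K_p = 25.
K_p = (25 − 1)/0.3433 = 69.9.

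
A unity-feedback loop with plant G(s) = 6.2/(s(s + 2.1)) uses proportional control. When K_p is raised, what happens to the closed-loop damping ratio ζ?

ζ = 2.1/(2√(6.2K_p)); increasing K_p raises the denominator, so ζ falls.

decrease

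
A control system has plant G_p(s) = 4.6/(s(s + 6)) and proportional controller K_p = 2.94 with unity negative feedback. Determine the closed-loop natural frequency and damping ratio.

1 + K_p·G_p(s) = 0 gives s² + 6s + 13.52 = 0.
Matching s² + 2ζω_n s + ω_n²: ω_n = √13.52 = 3.677 rad/s and 2ζω_n = 6, so ζ = 6/(2·3.677) = 0.816.

ω_n = 3.68 rad/s, ζ = 0.816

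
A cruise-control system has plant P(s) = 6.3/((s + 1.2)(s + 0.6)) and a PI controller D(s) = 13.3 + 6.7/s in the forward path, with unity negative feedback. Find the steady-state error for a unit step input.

The open loop D(s)P(s) has a pole at the origin (type 1), so the static position error constant is infinite and e_ss = 1/(1+∞) = 0.

0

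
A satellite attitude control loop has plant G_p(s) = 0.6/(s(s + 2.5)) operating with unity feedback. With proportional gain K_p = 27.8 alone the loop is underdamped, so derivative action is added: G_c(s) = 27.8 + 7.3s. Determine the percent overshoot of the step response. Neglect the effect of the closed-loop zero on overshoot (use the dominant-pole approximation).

0.738%

Forward path: (27.8 + 7.3s)·0.6/(s(s+2.5)). The closed-loop characteristic equation is s² + (2.5 + 0.6·7.3)s + 0.6·27.8 = 0.
That is s² + 6.88s + 16.68 = 0, so ω_n = 4.084 rad/s and ζ = 6.88/(2·4.084) = 0.8423.
%OS = 100·exp(−πζ/√(1−ζ²)) = 0.738%.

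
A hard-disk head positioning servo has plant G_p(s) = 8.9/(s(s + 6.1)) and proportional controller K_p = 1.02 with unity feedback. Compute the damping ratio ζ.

ζ = 1.01

1 + K_p·G_p(s) = 0 gives s² + 6.1s + 9.078 = 0.
Matching s² + 2ζω_n s + ω_n²: ω_n = √9.078 = 3.013 rad/s and 2ζω_n = 6.1, so ζ = 6.1/(2·3.013) = 1.01.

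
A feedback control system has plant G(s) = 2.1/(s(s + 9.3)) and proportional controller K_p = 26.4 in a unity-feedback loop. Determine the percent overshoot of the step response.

Closed-loop characteristic equation: s² + 9.3s + 55.44 = 0, so ω_n = 7.446 rad/s and ζ = 9.3/(2·7.446) = 0.6245.
%OS = 100·exp(−πζ/√(1−ζ²)) = 100·exp(−π·0.6245/√0.61) = 8.11%.

8.11%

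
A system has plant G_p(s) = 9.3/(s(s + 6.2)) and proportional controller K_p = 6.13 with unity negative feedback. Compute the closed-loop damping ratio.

The closed-loop denominator is s(s+6.2) + 6.13·9.3 = s² + 6.2s + 57.01.
Matching s² + 2ζω_n s + ω_n²: ω_n = √57.01 = 7.55 rad/s and 2ζω_n = 6.2, so ζ = 6.2/(2·7.55) = 0.411.

ζ = 0.411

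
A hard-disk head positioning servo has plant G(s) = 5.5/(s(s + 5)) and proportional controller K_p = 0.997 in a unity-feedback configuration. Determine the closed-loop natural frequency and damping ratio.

1 + K_p·G(s) = 0 gives s² + 5s + 5.484 = 0.
Matching s² + 2ζω_n s + ω_n²: ω_n = √5.484 = 2.342 rad/s and 2ζω_n = 5, so ζ = 5/(2·2.342) = 1.07.

ω_n = 2.34 rad/s, ζ = 1.07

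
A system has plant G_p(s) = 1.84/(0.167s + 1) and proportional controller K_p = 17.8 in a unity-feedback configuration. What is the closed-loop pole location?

Closed loop: T(s) = K_p·G_p/(1+K_p·G_p) = 32.75/(0.167s + 1 + 32.75), with pole at s = −(1 + 32.75)/0.167 = −202.1.

s = -202.1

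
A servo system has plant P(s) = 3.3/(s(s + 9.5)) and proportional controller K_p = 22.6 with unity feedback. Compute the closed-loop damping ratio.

ζ = 0.55

With unity feedback the closed-loop characteristic equation is s² + 9.5s + 22.6·3.3 = s² + 9.5s + 74.58 = 0.
Matching s² + 2ζω_n s + ω_n²: ω_n = √74.58 = 8.636 rad/s and 2ζω_n = 9.5, so ζ = 9.5/(2·8.636) = 0.55.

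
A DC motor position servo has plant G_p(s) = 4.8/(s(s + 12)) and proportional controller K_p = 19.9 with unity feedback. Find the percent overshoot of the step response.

8.69%

Closed-loop characteristic equation: s² + 12s + 95.52 = 0, so ω_n = 9.773 rad/s and ζ = 12/(2·9.773) = 0.6139.
%OS = 100·exp(−πζ/√(1−ζ²)) = 100·exp(−π·0.6139/√0.6231) = 8.69%.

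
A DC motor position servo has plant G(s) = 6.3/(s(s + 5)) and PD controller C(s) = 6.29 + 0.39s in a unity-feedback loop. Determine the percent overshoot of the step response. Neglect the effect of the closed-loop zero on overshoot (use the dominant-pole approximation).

Forward path: (6.29 + 0.39s)·6.3/(s(s+5)). The closed-loop characteristic equation is s² + (5 + 6.3·0.39)s + 6.3·6.29 = 0.
That is s² + 7.457s + 39.63 = 0, so ω_n = 6.295 rad/s and ζ = 7.457/(2·6.295) = 0.5923.
%OS = 100·exp(−πζ/√(1−ζ²)) = 9.93%.

9.93%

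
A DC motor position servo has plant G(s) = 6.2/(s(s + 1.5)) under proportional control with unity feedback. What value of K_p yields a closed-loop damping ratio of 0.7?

Closed-loop characteristic equation: s² + 1.5s + K_p·6.2 = 0.
So ω_n = √(6.2K_p) and 2ζω_n = 1.5, giving ζ = 1.5/(2√(6.2K_p)).
Setting ζ = 0.7: √(6.2K_p) = 1.5/(2·0.7) = 1.071, so K_p = 1.148/6.2 = 0.185.

K_p = 0.185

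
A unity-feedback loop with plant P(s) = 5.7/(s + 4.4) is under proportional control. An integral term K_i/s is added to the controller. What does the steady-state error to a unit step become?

Adding integral action puts a pole at s = 0 in the forward path, raising the system type to 1; a type-1 loop has zero steady-state error to a step.

0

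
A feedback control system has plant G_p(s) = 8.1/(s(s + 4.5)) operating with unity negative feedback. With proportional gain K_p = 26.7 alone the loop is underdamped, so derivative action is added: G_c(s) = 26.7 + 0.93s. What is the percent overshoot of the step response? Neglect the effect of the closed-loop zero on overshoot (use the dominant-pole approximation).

Forward path: (26.7 + 0.93s)·8.1/(s(s+4.5)). The closed-loop characteristic equation is s² + (4.5 + 8.1·0.93)s + 8.1·26.7 = 0.
That is s² + 12.03s + 216.3 = 0, so ω_n = 14.71 rad/s and ζ = 12.03/(2·14.71) = 0.4091.
%OS = 100·exp(−πζ/√(1−ζ²)) = 24.4%.

24.4%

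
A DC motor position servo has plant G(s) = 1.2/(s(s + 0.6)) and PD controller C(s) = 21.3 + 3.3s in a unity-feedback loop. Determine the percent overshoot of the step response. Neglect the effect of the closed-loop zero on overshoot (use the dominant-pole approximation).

Forward path: (21.3 + 3.3s)·1.2/(s(s+0.6)). The closed-loop characteristic equation is s² + (0.6 + 1.2·3.3)s + 1.2·21.3 = 0.
That is s² + 4.56s + 25.56 = 0, so ω_n = 5.056 rad/s and ζ = 4.56/(2·5.056) = 0.451.
%OS = 100·exp(−πζ/√(1−ζ²)) = 20.4%.

20.4%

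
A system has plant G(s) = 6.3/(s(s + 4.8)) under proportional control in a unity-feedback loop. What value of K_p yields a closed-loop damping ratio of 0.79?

K_p = 1.46

Closed-loop characteristic equation: s² + 4.8s + K_p·6.3 = 0.
So ω_n = √(6.3K_p) and 2ζω_n = 4.8, giving ζ = 4.8/(2√(6.3K_p)).
Setting ζ = 0.79: √(6.3K_p) = 4.8/(2·0.79) = 3.038, so K_p = 9.229/6.3 = 1.46.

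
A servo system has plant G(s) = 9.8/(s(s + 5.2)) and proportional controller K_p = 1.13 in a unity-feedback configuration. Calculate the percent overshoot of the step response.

From 1 + K_pG(s) = 0: s² + 5.2s + 11.07 = 0 ⇒ ω_n = 3.328, ζ = 0.7813.
%OS = 100·exp(−πζ/√(1−ζ²)) = 100·exp(−π·0.7813/√0.3896) = 1.96%.

1.96%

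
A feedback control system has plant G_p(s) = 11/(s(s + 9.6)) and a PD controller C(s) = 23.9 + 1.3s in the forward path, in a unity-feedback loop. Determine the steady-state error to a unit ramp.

0.0365

The loop has one pole at the origin (type 1). Velocity error constant K_v = lim_{s→0} s·C(s)G_p(s) = 23.9·11/9.6 = 27.39.
Steady-state error to a unit ramp: e_ss = 1/K_v = 0.0365.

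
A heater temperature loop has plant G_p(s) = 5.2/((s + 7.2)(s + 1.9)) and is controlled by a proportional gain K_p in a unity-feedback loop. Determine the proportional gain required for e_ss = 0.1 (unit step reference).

The loop is type 0, so e_ss(step) = 1/(1 + K_pos) with K_pos = K_p·G_p(0).
G_p(0) = 0.3801. Require 1/(1 + K_p·0.3801) = 0.1, so 1 + 0.3801·K_p = 10.
K_p = (10 − 1)/0.3801 = 23.7.

K_p = 23.7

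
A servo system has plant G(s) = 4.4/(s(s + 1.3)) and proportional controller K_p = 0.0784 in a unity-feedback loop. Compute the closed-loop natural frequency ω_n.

ω_n = 0.587 rad/s

With unity feedback the closed-loop characteristic equation is s² + 1.3s + 0.0784·4.4 = s² + 1.3s + 0.345 = 0.
So ω_n² = 0.345 ⇒ ω_n = 0.5873 rad/s, and ζ = 1.3/(2ω_n) = 1.11.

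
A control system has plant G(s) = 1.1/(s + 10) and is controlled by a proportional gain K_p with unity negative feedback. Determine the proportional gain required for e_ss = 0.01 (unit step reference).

Steady-state error for a unit step on this type-0 loop is 1/(1 + K_p·G(0)).
G(0) = 0.11. Require 1/(1 + K_p·0.11) = 0.01, so 1 + 0.11·K_p = 100.
K_p = (100 − 1)/0.11 = 900.

K_p = 900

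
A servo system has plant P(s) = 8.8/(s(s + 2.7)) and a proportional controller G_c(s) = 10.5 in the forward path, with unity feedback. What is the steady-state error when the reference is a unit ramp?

0.0292

The loop has one pole at the origin (type 1). Velocity error constant K_v = lim_{s→0} s·G_c(s)P(s) = 10.5·8.8/2.7 = 34.22.
Steady-state error to a unit ramp: e_ss = 1/K_v = 0.0292.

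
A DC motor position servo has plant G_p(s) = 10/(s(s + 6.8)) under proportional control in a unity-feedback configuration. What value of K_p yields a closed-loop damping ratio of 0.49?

K_p = 4.81

Closed-loop characteristic equation: s² + 6.8s + K_p·10 = 0.
So ω_n = √(10K_p) and 2ζω_n = 6.8, giving ζ = 6.8/(2√(10K_p)).
Setting ζ = 0.49: √(10K_p) = 6.8/(2·0.49) = 6.939, so K_p = 48.15/10 = 4.81.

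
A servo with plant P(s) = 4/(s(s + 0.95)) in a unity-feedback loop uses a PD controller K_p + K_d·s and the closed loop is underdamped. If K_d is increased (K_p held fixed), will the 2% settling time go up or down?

Characteristic equation s² + (0.95 + 4K_d)s + 4K_p = 0: raising K_d increases ζω_n = (0.95+4K_d)/2 while the loop stays underdamped, so T_s ≈ 4/(ζω_n) decreases.

decrease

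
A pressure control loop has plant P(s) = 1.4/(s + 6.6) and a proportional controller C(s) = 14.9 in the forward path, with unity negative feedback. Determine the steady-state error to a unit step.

0.24

The loop is type 0. Static position error constant K_pos = C(0)·P(0) = 14.9·0.2121 = 3.161.
Steady-state error to a unit step: e_ss = 1/(1+K_pos) = 1/4.161 = 0.24.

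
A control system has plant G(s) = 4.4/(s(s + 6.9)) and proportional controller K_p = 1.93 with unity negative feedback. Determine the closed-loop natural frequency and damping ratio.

ω_n = 2.91 rad/s, ζ = 1.18

1 + K_p·G(s) = 0 gives s² + 6.9s + 8.492 = 0.
So ω_n² = 8.492 ⇒ ω_n = 2.914 rad/s, and ζ = 6.9/(2ω_n) = 1.18.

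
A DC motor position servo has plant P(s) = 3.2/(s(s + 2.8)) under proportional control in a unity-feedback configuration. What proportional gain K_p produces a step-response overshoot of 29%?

K_p = 4.56

From %OS = 100·exp(−πζ/√(1−ζ²)) = 29%, ζ = −ln(0.29)/√(π²+ln²(0.29)) = 0.3666.
Characteristic equation s² + 2.8s + 3.2K_p = 0 gives ζ = 2.8/(2√(3.2K_p)).
Setting ζ = 0.3666: √(3.2K_p) = 2.8/(2·0.3666) = 3.819, so K_p = 14.58/3.2 = 4.56.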